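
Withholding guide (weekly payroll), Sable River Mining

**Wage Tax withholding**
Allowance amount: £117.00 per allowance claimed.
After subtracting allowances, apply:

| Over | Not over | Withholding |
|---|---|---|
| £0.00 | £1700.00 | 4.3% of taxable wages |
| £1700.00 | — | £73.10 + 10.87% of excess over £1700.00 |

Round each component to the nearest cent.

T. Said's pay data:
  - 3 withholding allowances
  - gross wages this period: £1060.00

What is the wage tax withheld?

Wage Tax: taxable = £1060.00 − 3×£117.00 = £709.00
  4.3% × £709.00 = £30.49

£30.49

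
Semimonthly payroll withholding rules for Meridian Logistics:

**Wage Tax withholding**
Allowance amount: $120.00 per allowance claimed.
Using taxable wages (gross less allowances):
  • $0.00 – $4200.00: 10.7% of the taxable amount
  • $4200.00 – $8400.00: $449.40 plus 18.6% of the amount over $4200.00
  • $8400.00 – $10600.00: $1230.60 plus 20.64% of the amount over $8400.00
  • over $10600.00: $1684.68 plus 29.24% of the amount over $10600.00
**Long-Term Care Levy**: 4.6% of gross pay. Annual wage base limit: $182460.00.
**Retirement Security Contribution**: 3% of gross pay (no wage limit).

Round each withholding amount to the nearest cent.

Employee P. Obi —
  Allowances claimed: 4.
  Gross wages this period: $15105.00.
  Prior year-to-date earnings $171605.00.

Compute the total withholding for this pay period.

Wage Tax: taxable = $15105.00 − 4×$120.00 = $14625.00
  $1684.68 + 29.24% × ($14625.00 − $10600.00) = $1684.68 + 29.24% × $4025.00 = $2861.59
Long-Term Care Levy: cap $182460.00 − YTD $171605.00 = $10855.00 subject; 4.6% × $10855.00 = $499.33
Retirement Security Contribution: 3% × $15105.00 = $453.15
Total: $2861.59 + $499.33 + $453.15 = $3814.07

$3814.07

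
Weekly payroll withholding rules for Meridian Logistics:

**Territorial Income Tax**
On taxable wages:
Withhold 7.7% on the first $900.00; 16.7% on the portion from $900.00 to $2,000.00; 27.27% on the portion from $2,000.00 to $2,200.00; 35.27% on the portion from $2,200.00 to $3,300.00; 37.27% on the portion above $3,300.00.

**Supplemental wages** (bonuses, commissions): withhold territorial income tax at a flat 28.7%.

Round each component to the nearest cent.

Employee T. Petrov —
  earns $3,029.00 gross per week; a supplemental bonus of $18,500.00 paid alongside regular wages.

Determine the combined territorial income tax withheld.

$5,909.43

Territorial Income Tax: taxable = $3,029.00
  $307.54 + 35.27% × ($3,029.00 − $2,200.00) = $307.54 + 35.27% × $829.00 = $599.93
Supplemental (28.7% flat on bonus): 28.7% × $18,500.00 = $5,309.50
Total territorial income tax: $599.93 + $5,309.50 = $5,909.43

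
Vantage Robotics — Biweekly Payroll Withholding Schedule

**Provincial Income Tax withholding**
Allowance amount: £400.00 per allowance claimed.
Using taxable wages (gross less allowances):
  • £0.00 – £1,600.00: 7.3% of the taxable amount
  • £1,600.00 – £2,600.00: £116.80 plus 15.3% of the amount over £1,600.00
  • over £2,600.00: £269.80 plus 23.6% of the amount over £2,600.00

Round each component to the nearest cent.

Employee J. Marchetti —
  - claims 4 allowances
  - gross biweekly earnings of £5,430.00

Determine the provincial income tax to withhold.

£560.08

Provincial Income Tax: taxable = £5,430.00 − 4×£400.00 = £3,830.00
  £269.80 + 23.6% × (£3,830.00 − £2,600.00) = £269.80 + 23.6% × £1,230.00 = £560.08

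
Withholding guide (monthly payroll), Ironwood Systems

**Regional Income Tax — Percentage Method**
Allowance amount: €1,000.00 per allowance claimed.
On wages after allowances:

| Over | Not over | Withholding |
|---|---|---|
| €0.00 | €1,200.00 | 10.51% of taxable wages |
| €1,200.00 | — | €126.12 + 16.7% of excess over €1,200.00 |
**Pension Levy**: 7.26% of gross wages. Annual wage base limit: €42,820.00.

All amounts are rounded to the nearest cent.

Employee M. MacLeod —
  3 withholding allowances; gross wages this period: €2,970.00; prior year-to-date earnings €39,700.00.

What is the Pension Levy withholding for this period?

€215.62

Pension Levy: 7.26% × €2,970.00 = €215.62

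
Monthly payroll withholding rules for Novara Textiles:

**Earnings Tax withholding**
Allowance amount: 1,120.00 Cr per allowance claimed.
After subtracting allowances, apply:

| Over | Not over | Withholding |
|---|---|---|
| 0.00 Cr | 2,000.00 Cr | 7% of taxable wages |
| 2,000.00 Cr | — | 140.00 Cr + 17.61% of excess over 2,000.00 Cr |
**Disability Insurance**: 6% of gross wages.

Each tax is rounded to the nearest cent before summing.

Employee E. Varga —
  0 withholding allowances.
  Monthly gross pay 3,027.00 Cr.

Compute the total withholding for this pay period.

Earnings Tax: taxable = 3,027.00 Cr
  140.00 Cr + 17.61% × (3,027.00 Cr − 2,000.00 Cr) = 140.00 Cr + 17.61% × 1,027.00 Cr = 320.85 Cr
Disability Insurance: 6% × 3,027.00 Cr = 181.62 Cr
Total: 320.85 Cr + 181.62 Cr = 502.47 Cr

502.47 Cr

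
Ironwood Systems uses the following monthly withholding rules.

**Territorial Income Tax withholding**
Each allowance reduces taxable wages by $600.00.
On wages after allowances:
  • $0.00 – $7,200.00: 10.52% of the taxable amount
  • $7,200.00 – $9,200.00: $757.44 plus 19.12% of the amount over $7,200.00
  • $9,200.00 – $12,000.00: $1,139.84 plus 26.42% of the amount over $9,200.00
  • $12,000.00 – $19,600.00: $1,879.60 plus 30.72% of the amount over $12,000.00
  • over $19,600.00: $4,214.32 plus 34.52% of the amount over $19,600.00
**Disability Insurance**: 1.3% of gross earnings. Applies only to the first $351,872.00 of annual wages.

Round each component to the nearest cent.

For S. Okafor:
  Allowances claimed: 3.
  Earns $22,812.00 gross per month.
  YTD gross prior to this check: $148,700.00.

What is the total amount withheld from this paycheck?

$4,998.30

Territorial Income Tax: taxable = $22,812.00 − 3×$600.00 = $21,012.00
  $4,214.32 + 34.52% × ($21,012.00 − $19,600.00) = $4,214.32 + 34.52% × $1,412.00 = $4,701.74
Disability Insurance: 1.3% × $22,812.00 = $296.56
Total: $4,701.74 + $296.56 = $4,998.30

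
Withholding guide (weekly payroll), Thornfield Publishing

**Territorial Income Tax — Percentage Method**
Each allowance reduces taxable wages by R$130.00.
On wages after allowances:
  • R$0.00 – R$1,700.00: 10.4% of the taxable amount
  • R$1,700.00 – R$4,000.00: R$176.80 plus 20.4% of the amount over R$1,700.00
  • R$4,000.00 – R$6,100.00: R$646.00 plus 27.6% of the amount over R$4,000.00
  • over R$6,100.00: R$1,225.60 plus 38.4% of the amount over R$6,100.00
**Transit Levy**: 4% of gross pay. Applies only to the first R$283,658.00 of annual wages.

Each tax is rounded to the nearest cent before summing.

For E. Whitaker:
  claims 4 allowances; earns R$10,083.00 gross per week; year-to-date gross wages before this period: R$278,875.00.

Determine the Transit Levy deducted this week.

Transit Levy: cap R$283,658.00 − YTD R$278,875.00 = R$4,783.00 subject; 4% × R$4,783.00 = R$191.32

R$191.32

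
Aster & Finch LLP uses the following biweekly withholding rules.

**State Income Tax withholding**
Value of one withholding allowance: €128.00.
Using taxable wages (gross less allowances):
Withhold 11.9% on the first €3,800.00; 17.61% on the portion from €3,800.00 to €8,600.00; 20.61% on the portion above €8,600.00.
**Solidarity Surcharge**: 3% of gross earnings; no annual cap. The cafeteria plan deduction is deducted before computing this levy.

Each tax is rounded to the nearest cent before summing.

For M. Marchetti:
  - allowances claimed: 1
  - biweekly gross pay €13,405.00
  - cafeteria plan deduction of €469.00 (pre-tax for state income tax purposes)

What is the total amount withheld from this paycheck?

State Income Tax: taxable = €13,405.00 − €469.00 − 1×€128.00 = €12,808.00
  €1,297.48 + 20.61% × (€12,808.00 − €8,600.00) = €1,297.48 + 20.61% × €4,208.00 = €2,164.75
Solidarity Surcharge: 3% × €12,936.00 = €388.08
Total: €2,164.75 + €388.08 = €2,552.83

€2,552.83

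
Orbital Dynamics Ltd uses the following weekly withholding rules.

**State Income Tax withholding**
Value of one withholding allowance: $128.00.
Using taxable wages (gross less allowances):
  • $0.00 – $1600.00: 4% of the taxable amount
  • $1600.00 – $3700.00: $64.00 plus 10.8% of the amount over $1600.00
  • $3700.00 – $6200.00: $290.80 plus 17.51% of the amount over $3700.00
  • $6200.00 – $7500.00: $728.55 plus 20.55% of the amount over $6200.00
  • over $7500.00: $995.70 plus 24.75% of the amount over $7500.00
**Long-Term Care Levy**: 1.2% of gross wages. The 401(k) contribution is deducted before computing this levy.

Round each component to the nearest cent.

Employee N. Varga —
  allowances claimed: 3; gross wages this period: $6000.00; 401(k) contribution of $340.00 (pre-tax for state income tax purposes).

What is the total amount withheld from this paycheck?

$634.68

State Income Tax: taxable = $6000.00 − $340.00 − 3×$128.00 = $5276.00
  $290.80 + 17.51% × ($5276.00 − $3700.00) = $290.80 + 17.51% × $1576.00 = $566.76
Long-Term Care Levy: 1.2% × $5660.00 = $67.92
Total: $566.76 + $67.92 = $634.68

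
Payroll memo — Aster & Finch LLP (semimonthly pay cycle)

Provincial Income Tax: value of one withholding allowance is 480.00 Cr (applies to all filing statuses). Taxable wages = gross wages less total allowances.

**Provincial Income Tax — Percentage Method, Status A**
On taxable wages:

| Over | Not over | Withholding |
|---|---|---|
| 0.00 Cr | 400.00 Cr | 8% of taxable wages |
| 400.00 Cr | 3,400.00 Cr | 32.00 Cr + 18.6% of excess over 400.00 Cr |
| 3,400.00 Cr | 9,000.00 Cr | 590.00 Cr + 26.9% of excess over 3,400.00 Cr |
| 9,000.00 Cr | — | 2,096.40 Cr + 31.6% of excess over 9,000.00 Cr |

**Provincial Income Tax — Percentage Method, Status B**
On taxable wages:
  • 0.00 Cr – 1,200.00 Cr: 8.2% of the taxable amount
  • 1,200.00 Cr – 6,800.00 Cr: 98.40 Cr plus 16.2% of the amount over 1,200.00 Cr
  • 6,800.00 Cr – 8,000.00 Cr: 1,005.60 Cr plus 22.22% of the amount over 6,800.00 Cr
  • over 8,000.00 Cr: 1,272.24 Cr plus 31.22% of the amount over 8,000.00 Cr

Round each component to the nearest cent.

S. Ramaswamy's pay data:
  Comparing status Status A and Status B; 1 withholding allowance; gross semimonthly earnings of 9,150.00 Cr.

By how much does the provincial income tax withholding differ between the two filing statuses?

526.22 Cr

Provincial Income Tax (Status A): taxable = 9,150.00 Cr − 1×480.00 Cr = 8,670.00 Cr
  590.00 Cr + 26.9% × (8,670.00 Cr − 3,400.00 Cr) = 590.00 Cr + 26.9% × 5,270.00 Cr = 2,007.63 Cr
Provincial Income Tax (Status B): taxable = 9,150.00 Cr − 1×480.00 Cr = 8,670.00 Cr
  1,272.24 Cr + 31.22% × (8,670.00 Cr − 8,000.00 Cr) = 1,272.24 Cr + 31.22% × 670.00 Cr = 1,481.41 Cr
Difference: |2,007.63 Cr − 1,481.41 Cr| = 526.22 Cr (higher under Status A)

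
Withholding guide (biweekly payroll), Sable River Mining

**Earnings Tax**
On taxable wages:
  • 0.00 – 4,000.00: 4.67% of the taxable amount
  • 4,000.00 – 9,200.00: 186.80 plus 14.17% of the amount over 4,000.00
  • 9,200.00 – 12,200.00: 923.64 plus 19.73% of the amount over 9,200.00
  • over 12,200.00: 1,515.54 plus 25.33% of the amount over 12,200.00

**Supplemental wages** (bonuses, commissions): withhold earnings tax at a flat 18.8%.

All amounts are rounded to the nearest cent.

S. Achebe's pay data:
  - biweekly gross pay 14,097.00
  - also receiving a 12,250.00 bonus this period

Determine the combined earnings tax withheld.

Earnings Tax: taxable = 14,097.00
  1,515.54 + 25.33% × (14,097.00 − 12,200.00) = 1,515.54 + 25.33% × 1,897.00 = 1,996.05
Supplemental (18.8% flat on bonus): 18.8% × 12,250.00 = 2,303.00
Total earnings tax: 1,996.05 + 2,303.00 = 4,299.05

4,299.05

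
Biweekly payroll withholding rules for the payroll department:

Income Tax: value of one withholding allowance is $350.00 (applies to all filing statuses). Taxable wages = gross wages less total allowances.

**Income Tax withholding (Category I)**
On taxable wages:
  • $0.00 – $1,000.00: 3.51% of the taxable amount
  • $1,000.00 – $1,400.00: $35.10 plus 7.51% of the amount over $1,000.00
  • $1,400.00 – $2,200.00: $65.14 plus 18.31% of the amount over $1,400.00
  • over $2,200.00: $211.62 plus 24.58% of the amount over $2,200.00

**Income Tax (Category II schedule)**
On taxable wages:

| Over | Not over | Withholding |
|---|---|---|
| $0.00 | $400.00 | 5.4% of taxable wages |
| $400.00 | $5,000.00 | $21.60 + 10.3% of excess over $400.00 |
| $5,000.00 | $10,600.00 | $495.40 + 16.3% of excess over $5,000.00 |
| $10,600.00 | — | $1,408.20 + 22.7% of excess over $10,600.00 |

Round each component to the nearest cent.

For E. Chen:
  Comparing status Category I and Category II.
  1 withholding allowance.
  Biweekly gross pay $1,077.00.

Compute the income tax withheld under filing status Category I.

$25.52

Income Tax (Category I): taxable = $1,077.00 − 1×$350.00 = $727.00
  3.51% × $727.00 = $25.52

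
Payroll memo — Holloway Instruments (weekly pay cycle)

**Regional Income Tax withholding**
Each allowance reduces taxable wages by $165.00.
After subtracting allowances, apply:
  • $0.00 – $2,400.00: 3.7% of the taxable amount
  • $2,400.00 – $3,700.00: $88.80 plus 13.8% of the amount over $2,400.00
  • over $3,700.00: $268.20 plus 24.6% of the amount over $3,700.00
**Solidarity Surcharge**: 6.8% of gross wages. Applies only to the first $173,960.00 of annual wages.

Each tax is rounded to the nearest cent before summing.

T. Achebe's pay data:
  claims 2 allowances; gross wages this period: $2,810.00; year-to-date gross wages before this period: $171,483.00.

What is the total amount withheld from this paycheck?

$268.28

Regional Income Tax: taxable = $2,810.00 − 2×$165.00 = $2,480.00
  $88.80 + 13.8% × ($2,480.00 − $2,400.00) = $88.80 + 13.8% × $80.00 = $99.84
Solidarity Surcharge: cap $173,960.00 − YTD $171,483.00 = $2,477.00 subject; 6.8% × $2,477.00 = $168.44
Total: $99.84 + $168.44 = $268.28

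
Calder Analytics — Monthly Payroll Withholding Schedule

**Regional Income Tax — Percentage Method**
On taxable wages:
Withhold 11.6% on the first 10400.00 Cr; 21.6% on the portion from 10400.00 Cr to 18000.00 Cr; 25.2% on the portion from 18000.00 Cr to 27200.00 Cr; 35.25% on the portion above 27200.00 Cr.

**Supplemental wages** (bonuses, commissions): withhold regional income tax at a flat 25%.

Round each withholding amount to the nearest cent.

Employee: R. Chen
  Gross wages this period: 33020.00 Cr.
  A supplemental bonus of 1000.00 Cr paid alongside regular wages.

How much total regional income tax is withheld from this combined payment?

7467.95 Cr

Regional Income Tax: taxable = 33020.00 Cr
  5166.40 Cr + 35.25% × (33020.00 Cr − 27200.00 Cr) = 5166.40 Cr + 35.25% × 5820.00 Cr = 7217.95 Cr
Supplemental (25% flat on bonus): 25% × 1000.00 Cr = 250.00 Cr
Total regional income tax: 7217.95 Cr + 250.00 Cr = 7467.95 Cr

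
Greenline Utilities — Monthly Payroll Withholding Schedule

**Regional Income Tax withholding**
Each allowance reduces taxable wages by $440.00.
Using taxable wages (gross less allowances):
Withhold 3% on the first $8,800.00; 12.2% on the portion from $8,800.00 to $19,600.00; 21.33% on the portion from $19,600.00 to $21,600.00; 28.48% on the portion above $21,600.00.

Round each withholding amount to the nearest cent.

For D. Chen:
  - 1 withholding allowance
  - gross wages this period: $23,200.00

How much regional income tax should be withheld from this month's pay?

Regional Income Tax: taxable = $23,200.00 − 1×$440.00 = $22,760.00
  $2,008.20 + 28.48% × ($22,760.00 − $21,600.00) = $2,008.20 + 28.48% × $1,160.00 = $2,338.57

$2,338.57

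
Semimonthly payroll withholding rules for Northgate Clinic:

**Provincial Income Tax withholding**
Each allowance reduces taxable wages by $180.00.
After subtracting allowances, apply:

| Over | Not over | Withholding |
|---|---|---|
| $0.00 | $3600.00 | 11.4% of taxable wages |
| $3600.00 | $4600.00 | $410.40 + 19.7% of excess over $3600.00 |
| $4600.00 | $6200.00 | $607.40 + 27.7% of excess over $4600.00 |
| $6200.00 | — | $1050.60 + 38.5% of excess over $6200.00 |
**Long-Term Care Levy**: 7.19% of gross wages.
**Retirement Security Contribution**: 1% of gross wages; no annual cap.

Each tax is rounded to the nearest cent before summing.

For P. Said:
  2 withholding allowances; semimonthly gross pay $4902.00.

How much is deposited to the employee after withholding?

$3904.56

Provincial Income Tax: taxable = $4902.00 − 2×$180.00 = $4542.00
  $410.40 + 19.7% × ($4542.00 − $3600.00) = $410.40 + 19.7% × $942.00 = $595.97
Long-Term Care Levy: 7.19% × $4902.00 = $352.45
Retirement Security Contribution: 1% × $4902.00 = $49.02
Total withheld: $595.97 + $352.45 + $49.02 = $997.44
Net pay: $4902.00 − $997.44 = $3904.56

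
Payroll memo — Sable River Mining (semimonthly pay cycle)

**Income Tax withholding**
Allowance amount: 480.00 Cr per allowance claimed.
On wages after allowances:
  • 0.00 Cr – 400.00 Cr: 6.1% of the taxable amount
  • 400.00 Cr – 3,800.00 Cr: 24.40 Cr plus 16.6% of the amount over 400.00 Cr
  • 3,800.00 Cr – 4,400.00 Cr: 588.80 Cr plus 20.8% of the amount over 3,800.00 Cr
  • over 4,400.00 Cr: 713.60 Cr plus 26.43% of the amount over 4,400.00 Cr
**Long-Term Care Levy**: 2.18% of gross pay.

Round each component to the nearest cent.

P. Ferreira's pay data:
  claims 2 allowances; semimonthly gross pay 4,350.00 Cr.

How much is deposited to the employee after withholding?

3,734.43 Cr

Income Tax: taxable = 4,350.00 Cr − 2×480.00 Cr = 3,390.00 Cr
  24.40 Cr + 16.6% × (3,390.00 Cr − 400.00 Cr) = 24.40 Cr + 16.6% × 2,990.00 Cr = 520.74 Cr
Long-Term Care Levy: 2.18% × 4,350.00 Cr = 94.83 Cr
Total withheld: 520.74 Cr + 94.83 Cr = 615.57 Cr
Net pay: 4,350.00 Cr − 615.57 Cr = 3,734.43 Cr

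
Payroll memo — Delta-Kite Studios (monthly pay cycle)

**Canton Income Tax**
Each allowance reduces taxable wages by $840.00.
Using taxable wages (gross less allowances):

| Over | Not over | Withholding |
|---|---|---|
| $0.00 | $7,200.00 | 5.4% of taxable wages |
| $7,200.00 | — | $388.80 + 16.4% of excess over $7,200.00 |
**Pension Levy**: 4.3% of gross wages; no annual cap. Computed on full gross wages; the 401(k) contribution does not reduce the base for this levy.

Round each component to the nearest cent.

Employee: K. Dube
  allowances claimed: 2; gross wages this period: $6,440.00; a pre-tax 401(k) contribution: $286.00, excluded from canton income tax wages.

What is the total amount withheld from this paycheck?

Canton Income Tax: taxable = $6,440.00 − $286.00 − 2×$840.00 = $4,474.00
  5.4% × $4,474.00 = $241.60
Pension Levy: 4.3% × $6,440.00 = $276.92
Total: $241.60 + $276.92 = $518.52

$518.52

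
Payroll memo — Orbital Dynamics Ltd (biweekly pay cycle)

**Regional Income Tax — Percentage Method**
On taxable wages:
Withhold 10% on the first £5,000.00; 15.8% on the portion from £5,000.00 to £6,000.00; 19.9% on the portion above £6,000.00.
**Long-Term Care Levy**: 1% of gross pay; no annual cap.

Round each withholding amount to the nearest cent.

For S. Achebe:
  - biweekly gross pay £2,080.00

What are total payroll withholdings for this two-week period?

£228.80

Regional Income Tax: taxable = £2,080.00
  10% × £2,080.00 = £208.00
Long-Term Care Levy: 1% × £2,080.00 = £20.80
Total: £208.00 + £20.80 = £228.80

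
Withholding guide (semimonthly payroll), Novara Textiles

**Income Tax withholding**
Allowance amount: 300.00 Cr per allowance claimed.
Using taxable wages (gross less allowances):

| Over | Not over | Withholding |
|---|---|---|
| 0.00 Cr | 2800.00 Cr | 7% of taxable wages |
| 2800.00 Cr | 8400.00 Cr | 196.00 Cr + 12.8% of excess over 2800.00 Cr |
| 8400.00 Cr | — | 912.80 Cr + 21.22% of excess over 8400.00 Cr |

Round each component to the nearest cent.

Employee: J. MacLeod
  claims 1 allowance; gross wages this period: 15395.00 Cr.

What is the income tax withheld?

Income Tax: taxable = 15395.00 Cr − 1×300.00 Cr = 15095.00 Cr
  912.80 Cr + 21.22% × (15095.00 Cr − 8400.00 Cr) = 912.80 Cr + 21.22% × 6695.00 Cr = 2333.48 Cr

2333.48 Cr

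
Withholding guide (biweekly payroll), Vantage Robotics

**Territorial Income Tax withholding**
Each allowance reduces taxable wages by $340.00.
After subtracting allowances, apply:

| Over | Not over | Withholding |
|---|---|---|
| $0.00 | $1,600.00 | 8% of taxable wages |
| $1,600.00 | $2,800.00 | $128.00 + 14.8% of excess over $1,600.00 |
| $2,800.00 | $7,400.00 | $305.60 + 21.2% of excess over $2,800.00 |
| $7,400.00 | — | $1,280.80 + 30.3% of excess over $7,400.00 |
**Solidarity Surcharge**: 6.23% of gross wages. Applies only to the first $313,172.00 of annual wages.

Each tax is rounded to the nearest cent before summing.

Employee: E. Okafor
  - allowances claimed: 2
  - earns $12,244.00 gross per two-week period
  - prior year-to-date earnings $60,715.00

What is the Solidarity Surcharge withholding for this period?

$762.80

Solidarity Surcharge: 6.23% × $12,244.00 = $762.80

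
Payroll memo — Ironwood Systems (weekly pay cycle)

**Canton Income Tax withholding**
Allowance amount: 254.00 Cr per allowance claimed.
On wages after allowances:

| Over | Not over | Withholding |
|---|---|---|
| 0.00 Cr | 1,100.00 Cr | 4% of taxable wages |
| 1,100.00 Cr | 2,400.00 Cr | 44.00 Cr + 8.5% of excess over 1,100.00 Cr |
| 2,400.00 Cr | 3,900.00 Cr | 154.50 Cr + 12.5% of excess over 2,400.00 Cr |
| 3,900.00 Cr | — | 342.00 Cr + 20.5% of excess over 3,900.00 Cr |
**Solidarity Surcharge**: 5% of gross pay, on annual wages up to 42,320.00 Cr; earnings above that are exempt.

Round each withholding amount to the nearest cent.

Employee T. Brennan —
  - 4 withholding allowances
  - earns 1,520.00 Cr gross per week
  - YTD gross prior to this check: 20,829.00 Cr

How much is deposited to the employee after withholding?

1,423.84 Cr

Canton Income Tax: taxable = 1,520.00 Cr − 4×254.00 Cr = 504.00 Cr
  4% × 504.00 Cr = 20.16 Cr
Solidarity Surcharge: 5% × 1,520.00 Cr = 76.00 Cr
Total withheld: 20.16 Cr + 76.00 Cr = 96.16 Cr
Net pay: 1,520.00 Cr − 96.16 Cr = 1,423.84 Cr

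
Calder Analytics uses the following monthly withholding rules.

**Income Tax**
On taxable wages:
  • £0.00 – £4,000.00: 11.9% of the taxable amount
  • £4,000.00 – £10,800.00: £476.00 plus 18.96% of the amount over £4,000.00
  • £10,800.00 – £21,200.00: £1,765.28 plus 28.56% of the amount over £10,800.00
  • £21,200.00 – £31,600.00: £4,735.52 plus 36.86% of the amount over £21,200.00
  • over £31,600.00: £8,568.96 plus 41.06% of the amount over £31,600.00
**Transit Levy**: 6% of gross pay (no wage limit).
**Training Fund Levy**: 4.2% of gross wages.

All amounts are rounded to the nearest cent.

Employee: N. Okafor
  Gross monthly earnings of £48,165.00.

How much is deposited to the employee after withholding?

£27,881.62

Income Tax: taxable = £48,165.00
  £8,568.96 + 41.06% × (£48,165.00 − £31,600.00) = £8,568.96 + 41.06% × £16,565.00 = £15,370.55
Transit Levy: 6% × £48,165.00 = £2,889.90
Training Fund Levy: 4.2% × £48,165.00 = £2,022.93
Total withheld: £15,370.55 + £2,889.90 + £2,022.93 = £20,283.38
Net pay: £48,165.00 − £20,283.38 = £27,881.62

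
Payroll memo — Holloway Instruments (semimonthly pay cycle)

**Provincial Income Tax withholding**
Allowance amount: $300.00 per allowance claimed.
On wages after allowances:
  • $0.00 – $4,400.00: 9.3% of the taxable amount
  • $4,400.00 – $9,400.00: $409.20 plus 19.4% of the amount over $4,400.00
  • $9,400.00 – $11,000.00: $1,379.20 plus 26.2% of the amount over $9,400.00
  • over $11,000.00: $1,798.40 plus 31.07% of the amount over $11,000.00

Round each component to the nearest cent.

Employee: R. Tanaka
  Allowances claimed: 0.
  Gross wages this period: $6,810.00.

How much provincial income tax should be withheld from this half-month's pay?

$876.74

Provincial Income Tax: taxable = $6,810.00
  $409.20 + 19.4% × ($6,810.00 − $4,400.00) = $409.20 + 19.4% × $2,410.00 = $876.74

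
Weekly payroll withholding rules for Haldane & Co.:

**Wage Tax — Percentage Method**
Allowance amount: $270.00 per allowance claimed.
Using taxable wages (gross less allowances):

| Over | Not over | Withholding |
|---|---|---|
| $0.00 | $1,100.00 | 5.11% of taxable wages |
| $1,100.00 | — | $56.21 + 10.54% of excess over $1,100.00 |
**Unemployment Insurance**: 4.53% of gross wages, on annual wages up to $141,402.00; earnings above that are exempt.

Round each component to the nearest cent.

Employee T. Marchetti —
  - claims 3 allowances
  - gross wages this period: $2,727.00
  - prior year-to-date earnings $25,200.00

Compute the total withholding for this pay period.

$265.85

Wage Tax: taxable = $2,727.00 − 3×$270.00 = $1,917.00
  $56.21 + 10.54% × ($1,917.00 − $1,100.00) = $56.21 + 10.54% × $817.00 = $142.32
Unemployment Insurance: 4.53% × $2,727.00 = $123.53
Total: $142.32 + $123.53 = $265.85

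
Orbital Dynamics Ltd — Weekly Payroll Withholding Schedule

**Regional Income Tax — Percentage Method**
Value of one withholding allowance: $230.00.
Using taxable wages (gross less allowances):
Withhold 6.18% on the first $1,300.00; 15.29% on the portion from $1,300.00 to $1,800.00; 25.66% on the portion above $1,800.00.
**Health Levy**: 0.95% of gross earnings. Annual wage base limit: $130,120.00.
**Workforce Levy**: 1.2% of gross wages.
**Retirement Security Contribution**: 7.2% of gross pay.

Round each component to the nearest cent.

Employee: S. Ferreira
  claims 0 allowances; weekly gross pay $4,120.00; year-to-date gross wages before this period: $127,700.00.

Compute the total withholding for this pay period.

Regional Income Tax: taxable = $4,120.00
  $156.79 + 25.66% × ($4,120.00 − $1,800.00) = $156.79 + 25.66% × $2,320.00 = $752.10
Health Levy: cap $130,120.00 − YTD $127,700.00 = $2,420.00 subject; 0.95% × $2,420.00 = $22.99
Workforce Levy: 1.2% × $4,120.00 = $49.44
Retirement Security Contribution: 7.2% × $4,120.00 = $296.64
Total: $752.10 + $22.99 + $49.44 + $296.64 = $1,121.17

$1,121.17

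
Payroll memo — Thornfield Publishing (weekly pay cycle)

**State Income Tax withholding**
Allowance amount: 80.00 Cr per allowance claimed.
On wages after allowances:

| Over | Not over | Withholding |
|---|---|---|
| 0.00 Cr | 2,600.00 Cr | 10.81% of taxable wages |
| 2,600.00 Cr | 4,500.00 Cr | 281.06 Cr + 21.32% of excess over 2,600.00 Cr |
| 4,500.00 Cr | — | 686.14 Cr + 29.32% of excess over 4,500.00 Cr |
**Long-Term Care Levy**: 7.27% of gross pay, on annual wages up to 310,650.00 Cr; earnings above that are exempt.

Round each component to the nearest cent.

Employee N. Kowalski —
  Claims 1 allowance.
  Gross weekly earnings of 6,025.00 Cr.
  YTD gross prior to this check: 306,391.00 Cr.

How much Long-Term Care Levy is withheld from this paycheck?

Long-Term Care Levy: cap 310,650.00 Cr − YTD 306,391.00 Cr = 4,259.00 Cr subject; 7.27% × 4,259.00 Cr = 309.63 Cr

309.63 Cr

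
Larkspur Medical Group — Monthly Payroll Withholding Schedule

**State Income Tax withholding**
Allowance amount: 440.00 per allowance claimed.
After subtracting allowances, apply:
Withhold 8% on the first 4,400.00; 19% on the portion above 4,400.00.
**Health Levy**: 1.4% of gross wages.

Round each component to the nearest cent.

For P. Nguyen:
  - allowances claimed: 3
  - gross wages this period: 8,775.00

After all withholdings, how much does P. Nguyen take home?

7,719.70

State Income Tax: taxable = 8,775.00 − 3×440.00 = 7,455.00
  352.00 + 19% × (7,455.00 − 4,400.00) = 352.00 + 19% × 3,055.00 = 932.45
Health Levy: 1.4% × 8,775.00 = 122.85
Total withheld: 932.45 + 122.85 = 1,055.30
Net pay: 8,775.00 − 1,055.30 = 7,719.70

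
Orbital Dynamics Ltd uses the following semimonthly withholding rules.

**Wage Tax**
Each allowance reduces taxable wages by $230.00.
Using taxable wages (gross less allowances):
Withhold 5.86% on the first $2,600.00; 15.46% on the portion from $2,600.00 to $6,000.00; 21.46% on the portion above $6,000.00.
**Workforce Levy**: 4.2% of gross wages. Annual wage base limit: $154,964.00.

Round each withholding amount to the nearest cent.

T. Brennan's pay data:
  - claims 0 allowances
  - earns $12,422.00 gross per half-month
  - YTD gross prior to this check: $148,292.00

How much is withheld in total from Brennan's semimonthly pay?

$2,336.38

Wage Tax: taxable = $12,422.00
  $678.00 + 21.46% × ($12,422.00 − $6,000.00) = $678.00 + 21.46% × $6,422.00 = $2,056.16
Workforce Levy: cap $154,964.00 − YTD $148,292.00 = $6,672.00 subject; 4.2% × $6,672.00 = $280.22
Total: $2,056.16 + $280.22 = $2,336.38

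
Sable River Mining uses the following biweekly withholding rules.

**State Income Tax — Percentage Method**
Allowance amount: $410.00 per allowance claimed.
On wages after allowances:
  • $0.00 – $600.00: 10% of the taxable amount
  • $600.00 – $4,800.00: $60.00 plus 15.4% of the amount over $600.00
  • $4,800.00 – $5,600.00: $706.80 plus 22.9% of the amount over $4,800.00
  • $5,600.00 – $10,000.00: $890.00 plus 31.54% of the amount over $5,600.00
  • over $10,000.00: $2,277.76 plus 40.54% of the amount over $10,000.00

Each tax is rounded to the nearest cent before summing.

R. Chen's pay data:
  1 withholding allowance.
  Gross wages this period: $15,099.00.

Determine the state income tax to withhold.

$4,178.68

State Income Tax: taxable = $15,099.00 − 1×$410.00 = $14,689.00
  $2,277.76 + 40.54% × ($14,689.00 − $10,000.00) = $2,277.76 + 40.54% × $4,689.00 = $4,178.68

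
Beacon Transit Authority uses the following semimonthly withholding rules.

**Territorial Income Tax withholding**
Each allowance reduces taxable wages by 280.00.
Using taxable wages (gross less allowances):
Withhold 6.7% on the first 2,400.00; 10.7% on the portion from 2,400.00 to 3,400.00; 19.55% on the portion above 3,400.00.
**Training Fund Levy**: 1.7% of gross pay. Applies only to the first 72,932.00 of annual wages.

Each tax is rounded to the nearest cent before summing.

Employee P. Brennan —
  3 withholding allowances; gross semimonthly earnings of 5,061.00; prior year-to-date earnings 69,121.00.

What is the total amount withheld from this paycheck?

493.10

Territorial Income Tax: taxable = 5,061.00 − 3×280.00 = 4,221.00
  267.80 + 19.55% × (4,221.00 − 3,400.00) = 267.80 + 19.55% × 821.00 = 428.31
Training Fund Levy: cap 72,932.00 − YTD 69,121.00 = 3,811.00 subject; 1.7% × 3,811.00 = 64.79
Total: 428.31 + 64.79 = 493.10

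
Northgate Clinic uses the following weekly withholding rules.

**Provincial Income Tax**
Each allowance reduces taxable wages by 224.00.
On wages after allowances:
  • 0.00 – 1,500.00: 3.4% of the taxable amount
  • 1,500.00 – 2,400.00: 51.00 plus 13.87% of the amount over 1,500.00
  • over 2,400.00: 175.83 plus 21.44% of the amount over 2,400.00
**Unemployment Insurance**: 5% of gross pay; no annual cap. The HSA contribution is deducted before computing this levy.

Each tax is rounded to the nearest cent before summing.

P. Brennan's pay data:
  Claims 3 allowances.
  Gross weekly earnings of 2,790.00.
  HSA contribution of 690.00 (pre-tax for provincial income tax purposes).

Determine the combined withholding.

153.55

Provincial Income Tax: taxable = 2,790.00 − 690.00 − 3×224.00 = 1,428.00
  3.4% × 1,428.00 = 48.55
Unemployment Insurance: 5% × 2,100.00 = 105.00
Total: 48.55 + 105.00 = 153.55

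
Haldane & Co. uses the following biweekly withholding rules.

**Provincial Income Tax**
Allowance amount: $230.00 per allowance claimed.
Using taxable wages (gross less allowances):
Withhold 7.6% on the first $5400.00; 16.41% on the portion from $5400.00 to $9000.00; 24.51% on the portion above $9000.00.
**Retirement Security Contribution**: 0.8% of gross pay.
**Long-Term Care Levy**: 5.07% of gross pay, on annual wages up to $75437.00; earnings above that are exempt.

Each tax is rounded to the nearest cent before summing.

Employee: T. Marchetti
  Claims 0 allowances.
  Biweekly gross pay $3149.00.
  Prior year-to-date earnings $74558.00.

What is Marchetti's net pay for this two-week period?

$2839.92

Provincial Income Tax: taxable = $3149.00
  7.6% × $3149.00 = $239.32
Retirement Security Contribution: 0.8% × $3149.00 = $25.19
Long-Term Care Levy: cap $75437.00 − YTD $74558.00 = $879.00 subject; 5.07% × $879.00 = $44.57
Total withheld: $239.32 + $25.19 + $44.57 = $309.08
Net pay: $3149.00 − $309.08 = $2839.92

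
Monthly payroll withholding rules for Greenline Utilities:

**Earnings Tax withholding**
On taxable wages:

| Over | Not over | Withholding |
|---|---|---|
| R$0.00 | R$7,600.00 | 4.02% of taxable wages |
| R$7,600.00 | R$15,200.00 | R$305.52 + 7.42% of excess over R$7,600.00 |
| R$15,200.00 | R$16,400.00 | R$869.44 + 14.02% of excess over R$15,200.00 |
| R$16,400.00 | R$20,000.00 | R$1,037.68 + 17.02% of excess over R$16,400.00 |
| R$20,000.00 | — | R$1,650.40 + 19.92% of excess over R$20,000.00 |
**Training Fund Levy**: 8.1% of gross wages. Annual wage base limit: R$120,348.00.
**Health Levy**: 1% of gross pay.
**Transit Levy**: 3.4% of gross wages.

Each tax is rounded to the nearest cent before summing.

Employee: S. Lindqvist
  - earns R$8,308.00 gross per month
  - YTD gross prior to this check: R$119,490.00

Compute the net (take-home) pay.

R$7,514.90

Earnings Tax: taxable = R$8,308.00
  R$305.52 + 7.42% × (R$8,308.00 − R$7,600.00) = R$305.52 + 7.42% × R$708.00 = R$358.05
Training Fund Levy: cap R$120,348.00 − YTD R$119,490.00 = R$858.00 subject; 8.1% × R$858.00 = R$69.50
Health Levy: 1% × R$8,308.00 = R$83.08
Transit Levy: 3.4% × R$8,308.00 = R$282.47
Total withheld: R$358.05 + R$69.50 + R$83.08 + R$282.47 = R$793.10
Net pay: R$8,308.00 − R$793.10 = R$7,514.90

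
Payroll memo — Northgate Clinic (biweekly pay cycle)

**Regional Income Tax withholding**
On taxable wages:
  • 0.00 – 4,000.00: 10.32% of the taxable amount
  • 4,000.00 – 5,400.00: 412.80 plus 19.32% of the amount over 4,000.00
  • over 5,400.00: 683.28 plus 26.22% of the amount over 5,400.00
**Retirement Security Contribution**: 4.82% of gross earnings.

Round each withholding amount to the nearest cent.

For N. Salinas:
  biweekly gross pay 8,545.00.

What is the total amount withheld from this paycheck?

1,919.77

Regional Income Tax: taxable = 8,545.00
  683.28 + 26.22% × (8,545.00 − 5,400.00) = 683.28 + 26.22% × 3,145.00 = 1,507.90
Retirement Security Contribution: 4.82% × 8,545.00 = 411.87
Total: 1,507.90 + 411.87 = 1,919.77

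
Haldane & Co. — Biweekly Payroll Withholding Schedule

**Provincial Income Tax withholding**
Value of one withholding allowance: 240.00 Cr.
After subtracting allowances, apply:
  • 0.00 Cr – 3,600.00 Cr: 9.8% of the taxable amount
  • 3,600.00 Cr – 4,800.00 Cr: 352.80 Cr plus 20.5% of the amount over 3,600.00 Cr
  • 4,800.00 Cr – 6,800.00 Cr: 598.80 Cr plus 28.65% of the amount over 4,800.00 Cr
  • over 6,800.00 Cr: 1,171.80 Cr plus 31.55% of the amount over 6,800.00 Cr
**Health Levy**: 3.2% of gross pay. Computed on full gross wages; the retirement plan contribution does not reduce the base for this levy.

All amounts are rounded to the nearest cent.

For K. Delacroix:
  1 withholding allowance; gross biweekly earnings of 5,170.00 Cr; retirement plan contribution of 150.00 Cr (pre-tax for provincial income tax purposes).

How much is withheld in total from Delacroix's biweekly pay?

760.14 Cr

Provincial Income Tax: taxable = 5,170.00 Cr − 150.00 Cr − 1×240.00 Cr = 4,780.00 Cr
  352.80 Cr + 20.5% × (4,780.00 Cr − 3,600.00 Cr) = 352.80 Cr + 20.5% × 1,180.00 Cr = 594.70 Cr
Health Levy: 3.2% × 5,170.00 Cr = 165.44 Cr
Total: 594.70 Cr + 165.44 Cr = 760.14 Cr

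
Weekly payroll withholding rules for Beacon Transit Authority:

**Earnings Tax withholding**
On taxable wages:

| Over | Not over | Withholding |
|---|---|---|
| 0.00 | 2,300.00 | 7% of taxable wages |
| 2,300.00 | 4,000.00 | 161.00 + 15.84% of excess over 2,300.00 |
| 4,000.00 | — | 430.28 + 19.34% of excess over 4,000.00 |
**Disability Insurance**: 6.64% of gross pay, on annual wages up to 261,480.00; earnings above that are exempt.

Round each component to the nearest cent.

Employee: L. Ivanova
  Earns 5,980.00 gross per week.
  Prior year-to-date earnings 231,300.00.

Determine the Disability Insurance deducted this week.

Disability Insurance: 6.64% × 5,980.00 = 397.07

397.07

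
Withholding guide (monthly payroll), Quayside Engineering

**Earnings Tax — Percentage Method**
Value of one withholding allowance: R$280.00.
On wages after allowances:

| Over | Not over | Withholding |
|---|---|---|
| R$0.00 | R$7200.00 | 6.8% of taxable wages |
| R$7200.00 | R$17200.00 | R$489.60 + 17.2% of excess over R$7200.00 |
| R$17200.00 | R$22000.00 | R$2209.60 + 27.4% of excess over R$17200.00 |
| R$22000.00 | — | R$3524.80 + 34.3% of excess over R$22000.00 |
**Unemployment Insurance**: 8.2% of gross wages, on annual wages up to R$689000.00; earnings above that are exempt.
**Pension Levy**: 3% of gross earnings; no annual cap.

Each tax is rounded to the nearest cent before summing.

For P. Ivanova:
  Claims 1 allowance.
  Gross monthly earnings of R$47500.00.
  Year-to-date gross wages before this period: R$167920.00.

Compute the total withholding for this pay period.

R$17495.26

Earnings Tax: taxable = R$47500.00 − 1×R$280.00 = R$47220.00
  R$3524.80 + 34.3% × (R$47220.00 − R$22000.00) = R$3524.80 + 34.3% × R$25220.00 = R$12175.26
Unemployment Insurance: 8.2% × R$47500.00 = R$3895.00
Pension Levy: 3% × R$47500.00 = R$1425.00
Total: R$12175.26 + R$3895.00 + R$1425.00 = R$17495.26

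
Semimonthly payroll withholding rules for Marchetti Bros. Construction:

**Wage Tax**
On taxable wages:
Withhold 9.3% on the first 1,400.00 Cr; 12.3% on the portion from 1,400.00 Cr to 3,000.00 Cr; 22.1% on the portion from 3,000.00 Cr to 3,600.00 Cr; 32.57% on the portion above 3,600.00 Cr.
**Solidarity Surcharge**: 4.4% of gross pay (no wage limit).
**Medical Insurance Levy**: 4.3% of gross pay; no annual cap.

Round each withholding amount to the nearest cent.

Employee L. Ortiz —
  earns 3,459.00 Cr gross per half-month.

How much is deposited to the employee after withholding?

Wage Tax: taxable = 3,459.00 Cr
  327.00 Cr + 22.1% × (3,459.00 Cr − 3,000.00 Cr) = 327.00 Cr + 22.1% × 459.00 Cr = 428.44 Cr
Solidarity Surcharge: 4.4% × 3,459.00 Cr = 152.20 Cr
Medical Insurance Levy: 4.3% × 3,459.00 Cr = 148.74 Cr
Total withheld: 428.44 Cr + 152.20 Cr + 148.74 Cr = 729.38 Cr
Net pay: 3,459.00 Cr − 729.38 Cr = 2,729.62 Cr

2,729.62 Cr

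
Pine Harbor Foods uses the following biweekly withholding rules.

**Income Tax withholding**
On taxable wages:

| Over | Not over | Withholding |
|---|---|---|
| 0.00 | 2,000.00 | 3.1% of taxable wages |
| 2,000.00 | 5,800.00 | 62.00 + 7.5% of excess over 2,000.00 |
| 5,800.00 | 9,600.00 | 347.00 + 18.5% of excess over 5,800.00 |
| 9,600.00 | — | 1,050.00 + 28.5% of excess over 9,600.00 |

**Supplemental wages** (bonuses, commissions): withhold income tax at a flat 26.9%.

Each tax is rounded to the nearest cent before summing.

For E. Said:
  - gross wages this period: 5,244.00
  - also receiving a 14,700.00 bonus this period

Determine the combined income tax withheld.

Income Tax: taxable = 5,244.00
  62.00 + 7.5% × (5,244.00 − 2,000.00) = 62.00 + 7.5% × 3,244.00 = 305.30
Supplemental (26.9% flat on bonus): 26.9% × 14,700.00 = 3,954.30
Total income tax: 305.30 + 3,954.30 = 4,259.60

4,259.60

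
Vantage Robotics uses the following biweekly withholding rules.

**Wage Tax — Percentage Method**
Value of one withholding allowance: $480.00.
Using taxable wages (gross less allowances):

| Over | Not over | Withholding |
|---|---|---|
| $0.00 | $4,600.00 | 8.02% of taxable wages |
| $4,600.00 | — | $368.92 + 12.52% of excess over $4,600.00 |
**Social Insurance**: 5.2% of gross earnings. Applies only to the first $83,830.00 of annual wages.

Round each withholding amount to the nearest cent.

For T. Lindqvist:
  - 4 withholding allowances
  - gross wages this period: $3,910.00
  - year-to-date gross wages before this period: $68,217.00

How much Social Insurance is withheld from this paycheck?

$203.32

Social Insurance: 5.2% × $3,910.00 = $203.32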